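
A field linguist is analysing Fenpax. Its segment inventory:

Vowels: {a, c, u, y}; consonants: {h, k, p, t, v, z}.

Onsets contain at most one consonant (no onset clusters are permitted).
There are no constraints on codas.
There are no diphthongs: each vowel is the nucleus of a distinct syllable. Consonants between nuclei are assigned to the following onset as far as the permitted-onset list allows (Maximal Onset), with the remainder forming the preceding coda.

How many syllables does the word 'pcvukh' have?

The vowels are c, u — 2 nuclei, so 2 syllables.

2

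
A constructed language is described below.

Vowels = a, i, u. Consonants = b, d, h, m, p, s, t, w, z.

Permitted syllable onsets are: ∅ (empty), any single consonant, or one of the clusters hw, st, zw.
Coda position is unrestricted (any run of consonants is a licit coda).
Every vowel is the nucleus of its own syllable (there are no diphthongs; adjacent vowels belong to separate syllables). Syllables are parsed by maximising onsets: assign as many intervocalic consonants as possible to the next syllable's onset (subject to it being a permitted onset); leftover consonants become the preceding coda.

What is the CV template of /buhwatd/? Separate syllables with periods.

CV.CCVCC

Vowels present: u, a; each is a nucleus, giving 2 syllables.
σ1/σ2 boundary: cluster /hw/ — /hw/ is itself a permitted onset, so the whole cluster goes right; preceding coda = ∅.
So the parse is bu.hwatd.
Mapping each syllable to C/V: /bu/ → CV, /hwatd/ → CCVCC.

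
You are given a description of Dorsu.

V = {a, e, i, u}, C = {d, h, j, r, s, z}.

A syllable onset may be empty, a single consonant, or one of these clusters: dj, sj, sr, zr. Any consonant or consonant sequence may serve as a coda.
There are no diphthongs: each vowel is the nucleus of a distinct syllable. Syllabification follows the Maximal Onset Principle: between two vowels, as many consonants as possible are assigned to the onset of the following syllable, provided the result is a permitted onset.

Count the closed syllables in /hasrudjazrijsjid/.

Vowels present: a, u, a, i, i; each is a nucleus, giving 5 syllables.
σ1/σ2 boundary: /sr/ is a licit onset in full, so it all attaches to the next syllable.
σ2/σ3 boundary: /dj/ is a licit onset in full, so it all attaches to the next syllable.
σ3/σ4 boundary: /zr/ — entire cluster is a permitted onset → onset /zr/, coda ∅.
σ4/σ5 boundary: /jsj/ — longest licit onset from the right is /sj/, leaving /j/ as coda.
So the parse is ha.sru.dja.zrij.sjid.
Classifying each syllable: /ha/ (open), /sru/ (open), /dja/ (open), /zrij/ (closed), /sjid/ (closed).
Closed syllables: 2.

2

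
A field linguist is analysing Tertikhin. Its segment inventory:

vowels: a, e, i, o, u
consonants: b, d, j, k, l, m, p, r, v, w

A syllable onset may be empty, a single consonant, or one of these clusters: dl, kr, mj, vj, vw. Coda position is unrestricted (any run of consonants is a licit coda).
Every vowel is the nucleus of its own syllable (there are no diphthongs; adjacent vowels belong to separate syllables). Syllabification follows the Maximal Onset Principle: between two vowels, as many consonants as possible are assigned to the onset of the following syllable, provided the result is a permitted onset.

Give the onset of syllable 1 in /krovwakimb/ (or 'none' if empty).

Nuclei (vowels): o, a, i → 3 syllables.
σ1/σ2 boundary: /vw/ is a licit onset in full, so it all attaches to the next syllable.
σ2/σ3 boundary: just /k/ — single C goes to the following onset.
So the parse is kro.vwa.kimb.
Syllable 1 is /kro/: onset /kr/, nucleus /o/, coda ∅.

kr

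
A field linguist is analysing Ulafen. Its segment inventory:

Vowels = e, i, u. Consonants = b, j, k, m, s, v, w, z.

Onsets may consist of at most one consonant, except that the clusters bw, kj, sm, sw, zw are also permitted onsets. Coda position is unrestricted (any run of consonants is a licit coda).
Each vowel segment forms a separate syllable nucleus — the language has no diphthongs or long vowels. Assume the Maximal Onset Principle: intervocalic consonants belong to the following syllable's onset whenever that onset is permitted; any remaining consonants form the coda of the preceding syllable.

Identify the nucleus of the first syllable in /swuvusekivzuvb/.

u

Nuclei (vowels): u, u, e, i, u → 5 syllables.
The first nucleus (vowel 1 from the left) is /u/.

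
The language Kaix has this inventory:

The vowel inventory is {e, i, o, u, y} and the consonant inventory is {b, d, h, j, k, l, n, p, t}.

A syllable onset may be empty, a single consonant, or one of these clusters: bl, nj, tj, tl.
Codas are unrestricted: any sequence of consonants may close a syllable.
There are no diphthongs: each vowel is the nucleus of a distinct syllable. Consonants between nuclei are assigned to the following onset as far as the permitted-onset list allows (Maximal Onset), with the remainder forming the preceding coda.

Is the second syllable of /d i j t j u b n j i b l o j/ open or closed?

closed

The vowels are i, u, i, o — 4 nuclei, so 4 syllables.
Between /i/ (V1) and /u/ (V2): /jtj/; trying suffixes from longest down, /tj/ is the first permitted one, so coda /j/ | onset /tj/.
Between /u/ (V2) and /i/ (V3): /bnj/ — longest licit onset from the right is /nj/, leaving /b/ as coda.
Between /i/ (V3) and /o/ (V4): cluster /bl/ — /bl/ is itself a permitted onset, so the whole cluster goes right; preceding coda = ∅.
So the parse is dij.tjub.nji.bloj.
Syllable 2 is /tjub/ with coda /b/, so it is closed.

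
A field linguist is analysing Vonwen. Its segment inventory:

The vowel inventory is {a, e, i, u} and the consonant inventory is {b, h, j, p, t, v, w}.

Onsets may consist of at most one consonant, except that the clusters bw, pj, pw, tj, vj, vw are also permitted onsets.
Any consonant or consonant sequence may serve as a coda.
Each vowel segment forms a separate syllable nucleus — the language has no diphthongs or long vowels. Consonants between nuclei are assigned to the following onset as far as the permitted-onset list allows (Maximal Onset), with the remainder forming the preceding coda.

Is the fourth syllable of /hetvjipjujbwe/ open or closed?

open

Nuclei (vowels): e, i, u, e → 4 syllables.
σ1/σ2 boundary: /tvj/; trying suffixes from longest down, /vj/ is the first permitted one, so coda /t/ | onset /vj/.
σ2/σ3 boundary: cluster /pj/ — /pj/ is itself a permitted onset, so the whole cluster goes right; preceding coda = ∅.
σ3/σ4 boundary: /jbw/ splits as /j/ + /bw/ (/bw/ is the longest suffix that is a licit onset).
Syllabification: het.vji.pjuj.bwe.
Syllable 4 is /bwe/; it ends in its nucleus with no coda, so it is open.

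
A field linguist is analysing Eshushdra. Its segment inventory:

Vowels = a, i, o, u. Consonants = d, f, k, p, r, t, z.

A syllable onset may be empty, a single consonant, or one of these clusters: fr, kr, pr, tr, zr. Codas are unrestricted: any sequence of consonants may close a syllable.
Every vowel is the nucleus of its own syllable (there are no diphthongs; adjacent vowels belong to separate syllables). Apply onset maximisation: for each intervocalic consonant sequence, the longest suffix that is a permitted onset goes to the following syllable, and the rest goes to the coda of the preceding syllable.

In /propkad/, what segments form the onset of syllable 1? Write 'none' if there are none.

The vowels are o, a — 2 nuclei, so 2 syllables.
σ1/σ2 boundary: /pk/ — longest licit onset from the right is /k/, leaving /p/ as coda.
Putting it together: prop.kad.
Syllable 1 is /prop/: onset /pr/, nucleus /o/, coda /p/.

pr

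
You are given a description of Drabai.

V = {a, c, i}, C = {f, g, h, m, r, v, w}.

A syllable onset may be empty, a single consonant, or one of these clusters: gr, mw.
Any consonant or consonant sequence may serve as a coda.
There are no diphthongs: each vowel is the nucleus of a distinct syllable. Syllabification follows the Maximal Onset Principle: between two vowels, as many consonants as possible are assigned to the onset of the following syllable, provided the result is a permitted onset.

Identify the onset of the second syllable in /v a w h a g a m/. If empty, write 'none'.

h

Vowels present: a, a, a; each is a nucleus, giving 3 syllables.
σ1/σ2 boundary: /wh/; trying suffixes from longest down, /h/ is the first permitted one, so coda /w/ | onset /h/.
σ2/σ3 boundary: just /g/ — single C goes to the following onset.
Syllabification: vaw.ha.gam.
Syllable 2 is /ha/: onset /h/, nucleus /a/, coda ∅.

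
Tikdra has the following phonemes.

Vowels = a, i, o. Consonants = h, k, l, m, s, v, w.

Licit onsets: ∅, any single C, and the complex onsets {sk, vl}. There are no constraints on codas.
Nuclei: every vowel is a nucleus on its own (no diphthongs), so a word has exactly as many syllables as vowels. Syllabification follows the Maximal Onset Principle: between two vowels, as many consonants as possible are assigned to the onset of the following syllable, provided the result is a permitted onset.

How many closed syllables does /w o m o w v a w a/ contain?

The vowels are o, o, a, a — 4 nuclei, so 4 syllables.
V1 /o/ – V2 /o/: /m/ → onset of the next syllable (single consonants are always licit onsets).
V2 /o/ – V3 /a/: /wv/; trying suffixes from longest down, /v/ is the first permitted one, so coda /w/ | onset /v/.
V3 /a/ – V4 /a/: /w/ → onset of the next syllable (single consonants are always licit onsets).
So the parse is wo.mow.va.wa.
Classifying each syllable: /wo/ (open), /mow/ (closed), /va/ (open), /wa/ (open).
Closed syllables: 1.

1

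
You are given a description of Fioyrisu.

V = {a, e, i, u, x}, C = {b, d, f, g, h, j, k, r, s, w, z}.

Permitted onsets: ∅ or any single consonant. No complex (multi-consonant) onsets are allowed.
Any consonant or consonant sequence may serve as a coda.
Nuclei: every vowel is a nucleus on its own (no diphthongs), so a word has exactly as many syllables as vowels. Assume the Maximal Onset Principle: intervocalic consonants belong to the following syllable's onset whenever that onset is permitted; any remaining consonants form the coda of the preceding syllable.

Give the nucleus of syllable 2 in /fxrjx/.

x

The vowels are x, x — 2 nuclei, so 2 syllables.
The second nucleus (vowel 2 from the left) is /x/.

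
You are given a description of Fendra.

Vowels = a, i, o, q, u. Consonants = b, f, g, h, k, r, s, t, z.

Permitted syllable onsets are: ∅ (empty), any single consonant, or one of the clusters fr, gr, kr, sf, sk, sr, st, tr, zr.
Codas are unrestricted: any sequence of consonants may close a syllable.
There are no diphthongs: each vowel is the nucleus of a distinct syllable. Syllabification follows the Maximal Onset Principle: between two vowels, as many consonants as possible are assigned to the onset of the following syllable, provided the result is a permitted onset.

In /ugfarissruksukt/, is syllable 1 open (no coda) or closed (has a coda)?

Vowels present: u, a, i, u, u; each is a nucleus, giving 5 syllables.
V1 /u/ – V2 /a/: /gf/ — longest licit onset from the right is /f/, leaving /g/ as coda.
V2 /a/ – V3 /i/: just /r/ — single C goes to the following onset.
V3 /i/ – V4 /u/: cluster /ssr/ — the longest permitted-onset suffix is /sr/; onset = /sr/, preceding coda = /s/.
V4 /u/ – V5 /u/: /ks/; trying suffixes from longest down, /s/ is the first permitted one, so coda /k/ | onset /s/.
So the parse is ug.fa.ris.sruk.sukt.
Syllable 1 is /ug/ with coda /g/, so it is closed.

closed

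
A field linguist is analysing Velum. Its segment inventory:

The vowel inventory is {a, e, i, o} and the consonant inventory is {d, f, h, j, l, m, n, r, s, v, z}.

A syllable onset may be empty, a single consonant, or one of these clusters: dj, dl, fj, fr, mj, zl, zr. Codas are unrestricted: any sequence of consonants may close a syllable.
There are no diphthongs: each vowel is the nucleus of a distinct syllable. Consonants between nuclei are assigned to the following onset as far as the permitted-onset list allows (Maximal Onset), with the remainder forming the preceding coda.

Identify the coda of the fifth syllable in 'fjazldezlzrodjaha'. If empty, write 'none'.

The vowels are a, e, o, a, a — 5 nuclei, so 5 syllables.
σ1/σ2 boundary: /zld/; trying suffixes from longest down, /d/ is the first permitted one, so coda /zl/ | onset /d/.
σ2/σ3 boundary: /zlzr/ splits as /zl/ + /zr/ (/zr/ is the longest suffix that is a licit onset).
σ3/σ4 boundary: cluster /dj/ — /dj/ is itself a permitted onset, so the whole cluster goes right; preceding coda = ∅.
σ4/σ5 boundary: /h/ → onset of the next syllable (single consonants are always licit onsets).
Syllabification: fjazl.dezl.zro.dja.ha.
Syllable 5 is /ha/: onset /h/, nucleus /a/, coda ∅.

none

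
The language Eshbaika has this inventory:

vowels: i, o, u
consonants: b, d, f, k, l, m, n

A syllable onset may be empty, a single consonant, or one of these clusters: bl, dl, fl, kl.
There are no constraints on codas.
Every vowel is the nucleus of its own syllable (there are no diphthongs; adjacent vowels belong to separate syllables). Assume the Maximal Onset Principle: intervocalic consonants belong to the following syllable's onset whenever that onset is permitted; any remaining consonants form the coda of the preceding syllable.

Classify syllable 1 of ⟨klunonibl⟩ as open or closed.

Vowels present: u, o, i; each is a nucleus, giving 3 syllables.
V1 /u/ – V2 /o/: /n/ is a single consonant, so it becomes the next onset.
V2 /o/ – V3 /i/: /n/ → onset of the next syllable (single consonants are always licit onsets).
So the parse is klu.no.nibl.
Syllable 1 is /klu/; it ends in its nucleus with no coda, so it is open.

open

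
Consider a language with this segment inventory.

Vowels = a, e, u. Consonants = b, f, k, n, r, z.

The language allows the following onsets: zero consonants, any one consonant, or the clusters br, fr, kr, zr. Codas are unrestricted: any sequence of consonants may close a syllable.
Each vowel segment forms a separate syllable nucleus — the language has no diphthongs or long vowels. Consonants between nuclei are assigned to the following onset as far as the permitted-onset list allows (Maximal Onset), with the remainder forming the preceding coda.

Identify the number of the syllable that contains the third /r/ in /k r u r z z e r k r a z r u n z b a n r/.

2

The vowels are u, e, a, u, a — 5 nuclei, so 5 syllables.
Between /u/ (V1) and /e/ (V2): /rzz/ — longest licit onset from the right is /z/, leaving /rz/ as coda.
Between /e/ (V2) and /a/ (V3): cluster /rkr/ — the longest permitted-onset suffix is /kr/; onset = /kr/, preceding coda = /r/.
Between /a/ (V3) and /u/ (V4): cluster /zr/ — /zr/ is itself a permitted onset, so the whole cluster goes right; preceding coda = ∅.
Between /u/ (V4) and /a/ (V5): cluster /nzb/ — the longest permitted-onset suffix is /b/; onset = /b/, preceding coda = /nz/.
So the parse is krurz.zer.kra.zrunz.banr.
The third /r/ is in the coda of syllable 2 (/zer/).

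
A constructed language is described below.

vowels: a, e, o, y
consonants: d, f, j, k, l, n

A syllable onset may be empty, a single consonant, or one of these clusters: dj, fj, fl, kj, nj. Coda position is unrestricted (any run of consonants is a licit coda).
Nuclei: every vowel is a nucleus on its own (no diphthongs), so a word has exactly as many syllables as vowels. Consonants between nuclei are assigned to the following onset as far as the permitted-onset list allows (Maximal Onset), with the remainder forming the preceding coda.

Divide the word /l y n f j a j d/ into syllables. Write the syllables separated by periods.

Vowels present: y, a; each is a nucleus, giving 2 syllables.
σ1/σ2 boundary: cluster /nfj/ — the longest permitted-onset suffix is /fj/; onset = /fj/, preceding coda = /n/.

lyn.fjajd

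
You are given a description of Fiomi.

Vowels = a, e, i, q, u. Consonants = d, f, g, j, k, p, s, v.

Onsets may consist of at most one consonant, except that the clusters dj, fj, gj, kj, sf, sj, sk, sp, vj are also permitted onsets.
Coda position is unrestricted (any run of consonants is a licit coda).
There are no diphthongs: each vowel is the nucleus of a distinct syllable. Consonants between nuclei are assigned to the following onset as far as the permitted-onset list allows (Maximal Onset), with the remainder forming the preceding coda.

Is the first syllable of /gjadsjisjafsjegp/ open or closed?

Vowels present: a, i, a, e; each is a nucleus, giving 4 syllables.
Between /a/ (V1) and /i/ (V2): /dsj/; trying suffixes from longest down, /sj/ is the first permitted one, so coda /d/ | onset /sj/.
Between /i/ (V2) and /a/ (V3): /sj/ is a licit onset in full, so it all attaches to the next syllable.
Between /a/ (V3) and /e/ (V4): /fsj/ splits as /f/ + /sj/ (/sj/ is the longest suffix that is a licit onset).
Putting it together: gjad.sji.sjaf.sjegp.
Syllable 1 is /gjad/ with coda /d/, so it is closed.

closed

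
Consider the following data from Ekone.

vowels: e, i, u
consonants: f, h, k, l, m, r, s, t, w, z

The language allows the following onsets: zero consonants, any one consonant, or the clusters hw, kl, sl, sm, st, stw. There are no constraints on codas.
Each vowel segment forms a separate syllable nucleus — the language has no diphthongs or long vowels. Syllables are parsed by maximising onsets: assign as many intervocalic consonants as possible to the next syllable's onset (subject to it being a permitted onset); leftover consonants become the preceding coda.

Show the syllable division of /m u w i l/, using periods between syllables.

mu.wil

Vowels present: u, i; each is a nucleus, giving 2 syllables.
σ1/σ2 boundary: /w/ is a single consonant, so it becomes the next onset.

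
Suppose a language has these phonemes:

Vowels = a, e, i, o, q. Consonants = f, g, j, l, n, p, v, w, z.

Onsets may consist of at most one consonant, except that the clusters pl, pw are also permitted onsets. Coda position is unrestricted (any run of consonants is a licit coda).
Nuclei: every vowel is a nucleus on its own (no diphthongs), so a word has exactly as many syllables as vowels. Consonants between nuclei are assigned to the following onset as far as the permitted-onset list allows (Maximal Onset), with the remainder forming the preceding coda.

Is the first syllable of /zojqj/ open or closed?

The vowels are o, q — 2 nuclei, so 2 syllables.
V1 /o/ – V2 /q/: /j/ → onset of the next syllable (single consonants are always licit onsets).
Syllabification: zo.jqj.
Syllable 1 is /zo/; it ends in its nucleus with no coda, so it is open.

open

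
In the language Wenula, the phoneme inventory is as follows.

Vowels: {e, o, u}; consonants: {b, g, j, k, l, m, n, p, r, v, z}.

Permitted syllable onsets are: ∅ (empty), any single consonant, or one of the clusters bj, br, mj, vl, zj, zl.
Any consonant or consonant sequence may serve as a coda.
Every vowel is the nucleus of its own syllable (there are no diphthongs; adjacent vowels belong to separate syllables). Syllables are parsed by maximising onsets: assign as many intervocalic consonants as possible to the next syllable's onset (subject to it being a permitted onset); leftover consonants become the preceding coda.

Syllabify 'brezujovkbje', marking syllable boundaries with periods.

Vowels present: e, u, o, e; each is a nucleus, giving 4 syllables.
V1 /e/ – V2 /u/: /z/ is a single consonant, so it becomes the next onset.
V2 /u/ – V3 /o/: /j/ is a single consonant, so it becomes the next onset.
V3 /o/ – V4 /e/: /vkbj/ splits as /vk/ + /bj/ (/bj/ is the longest suffix that is a licit onset).

bre.zu.jovk.bje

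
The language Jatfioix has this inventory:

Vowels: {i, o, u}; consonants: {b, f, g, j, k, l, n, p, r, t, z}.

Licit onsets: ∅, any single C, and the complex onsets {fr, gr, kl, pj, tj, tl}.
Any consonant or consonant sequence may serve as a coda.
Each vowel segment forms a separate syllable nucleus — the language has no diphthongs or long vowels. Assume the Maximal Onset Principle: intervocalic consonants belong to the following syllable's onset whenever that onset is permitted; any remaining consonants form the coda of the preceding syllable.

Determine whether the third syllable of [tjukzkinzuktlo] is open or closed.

The vowels are u, i, u, o — 4 nuclei, so 4 syllables.
/u…i/ gap (V1→V2): cluster /kzk/ — the longest permitted-onset suffix is /k/; onset = /k/, preceding coda = /kz/.
/i…u/ gap (V2→V3): cluster /nz/ — the longest permitted-onset suffix is /z/; onset = /z/, preceding coda = /n/.
/u…o/ gap (V3→V4): /ktl/; trying suffixes from longest down, /tl/ is the first permitted one, so coda /k/ | onset /tl/.
Syllabification: tjukz.kin.zuk.tlo.
Syllable 3 is /zuk/ with coda /k/, so it is closed.

closed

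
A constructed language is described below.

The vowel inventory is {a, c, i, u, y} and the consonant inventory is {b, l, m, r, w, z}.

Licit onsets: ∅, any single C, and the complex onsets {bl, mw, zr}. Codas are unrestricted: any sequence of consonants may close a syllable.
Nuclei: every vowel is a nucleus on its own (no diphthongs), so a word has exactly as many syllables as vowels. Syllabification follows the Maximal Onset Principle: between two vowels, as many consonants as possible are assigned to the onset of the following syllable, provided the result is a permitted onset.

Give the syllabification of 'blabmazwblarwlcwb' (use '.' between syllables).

Nuclei (vowels): a, a, a, c → 4 syllables.
σ1/σ2 boundary: cluster /bm/ — the longest permitted-onset suffix is /m/; onset = /m/, preceding coda = /b/.
σ2/σ3 boundary: cluster /zwbl/ — the longest permitted-onset suffix is /bl/; onset = /bl/, preceding coda = /zw/.
σ3/σ4 boundary: cluster /rwl/ — the longest permitted-onset suffix is /l/; onset = /l/, preceding coda = /rw/.

blab.mazw.blarw.lcwb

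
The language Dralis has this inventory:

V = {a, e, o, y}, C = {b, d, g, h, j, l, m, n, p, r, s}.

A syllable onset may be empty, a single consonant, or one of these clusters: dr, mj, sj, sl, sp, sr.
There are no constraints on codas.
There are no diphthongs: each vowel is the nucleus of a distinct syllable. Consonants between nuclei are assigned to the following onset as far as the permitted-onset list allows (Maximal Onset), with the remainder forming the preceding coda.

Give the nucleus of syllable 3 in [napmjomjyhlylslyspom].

y

Nuclei (vowels): a, o, y, y, y, o → 6 syllables.
The third nucleus (vowel 3 from the left) is /y/.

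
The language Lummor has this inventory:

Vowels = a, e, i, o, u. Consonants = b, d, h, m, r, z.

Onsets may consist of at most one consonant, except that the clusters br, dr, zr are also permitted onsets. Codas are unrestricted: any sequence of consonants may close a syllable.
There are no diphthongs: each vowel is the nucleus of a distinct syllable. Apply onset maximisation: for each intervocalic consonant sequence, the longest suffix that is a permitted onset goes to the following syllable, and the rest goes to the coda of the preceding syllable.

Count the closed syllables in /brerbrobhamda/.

Vowels present: e, o, a, a; each is a nucleus, giving 4 syllables.
Between /e/ (V1) and /o/ (V2): /rbr/ splits as /r/ + /br/ (/br/ is the longest suffix that is a licit onset).
Between /o/ (V2) and /a/ (V3): /bh/ splits as /b/ + /h/ (/h/ is the longest suffix that is a licit onset).
Between /a/ (V3) and /a/ (V4): cluster /md/ — the longest permitted-onset suffix is /d/; onset = /d/, preceding coda = /m/.
So the parse is brer.brob.ham.da.
Classifying each syllable: /brer/ (closed), /brob/ (closed), /ham/ (closed), /da/ (open).
Closed syllables: 3.

3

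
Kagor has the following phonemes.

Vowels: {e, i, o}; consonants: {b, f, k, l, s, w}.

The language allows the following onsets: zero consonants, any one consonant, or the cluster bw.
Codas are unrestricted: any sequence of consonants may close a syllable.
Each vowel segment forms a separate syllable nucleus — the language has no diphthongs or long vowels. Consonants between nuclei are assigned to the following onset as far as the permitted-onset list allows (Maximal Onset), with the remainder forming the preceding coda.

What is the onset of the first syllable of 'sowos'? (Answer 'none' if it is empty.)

s

Nuclei (vowels): o, o → 2 syllables.
V1 /o/ – V2 /o/: /w/ is a single consonant, so it becomes the next onset.
So the parse is so.wos.
Syllable 1 is /so/: onset /s/, nucleus /o/, coda ∅.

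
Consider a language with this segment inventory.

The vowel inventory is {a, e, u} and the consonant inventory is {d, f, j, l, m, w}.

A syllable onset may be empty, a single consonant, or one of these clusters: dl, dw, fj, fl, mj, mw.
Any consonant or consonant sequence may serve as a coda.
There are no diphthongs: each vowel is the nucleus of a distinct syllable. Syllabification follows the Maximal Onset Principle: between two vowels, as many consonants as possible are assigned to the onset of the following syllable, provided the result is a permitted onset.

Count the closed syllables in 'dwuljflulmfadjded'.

4

Nuclei (vowels): u, u, a, e → 4 syllables.
σ1/σ2 boundary: /ljfl/ splits as /lj/ + /fl/ (/fl/ is the longest suffix that is a licit onset).
σ2/σ3 boundary: /lmf/; trying suffixes from longest down, /f/ is the first permitted one, so coda /lm/ | onset /f/.
σ3/σ4 boundary: /djd/ splits as /dj/ + /d/ (/d/ is the longest suffix that is a licit onset).
Result: dwulj.flulm.fadj.ded.
Classifying each syllable: /dwulj/ (closed), /flulm/ (closed), /fadj/ (closed), /ded/ (closed).
Closed syllables: 4.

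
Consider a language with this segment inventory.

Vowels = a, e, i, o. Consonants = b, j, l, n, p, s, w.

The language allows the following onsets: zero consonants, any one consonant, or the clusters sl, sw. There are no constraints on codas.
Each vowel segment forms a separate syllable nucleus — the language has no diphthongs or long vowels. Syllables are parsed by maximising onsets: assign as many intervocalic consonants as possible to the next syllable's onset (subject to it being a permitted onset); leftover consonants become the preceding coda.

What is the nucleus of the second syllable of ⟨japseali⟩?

Vowels present: a, e, a, i; each is a nucleus, giving 4 syllables.
The second nucleus (vowel 2 from the left) is /e/.

e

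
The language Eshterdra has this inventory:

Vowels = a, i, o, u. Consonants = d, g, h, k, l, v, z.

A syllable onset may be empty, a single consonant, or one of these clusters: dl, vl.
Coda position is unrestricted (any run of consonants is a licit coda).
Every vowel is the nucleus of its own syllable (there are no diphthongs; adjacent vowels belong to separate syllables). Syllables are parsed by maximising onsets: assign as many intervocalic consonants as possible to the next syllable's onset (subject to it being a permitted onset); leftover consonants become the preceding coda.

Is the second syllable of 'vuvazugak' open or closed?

The vowels are u, a, u, a — 4 nuclei, so 4 syllables.
σ1/σ2 boundary: just /v/ — single C goes to the following onset.
σ2/σ3 boundary: /z/ → onset of the next syllable (single consonants are always licit onsets).
σ3/σ4 boundary: /g/ → onset of the next syllable (single consonants are always licit onsets).
So the parse is vu.va.zu.gak.
Syllable 2 is /va/; it ends in its nucleus with no coda, so it is open.

open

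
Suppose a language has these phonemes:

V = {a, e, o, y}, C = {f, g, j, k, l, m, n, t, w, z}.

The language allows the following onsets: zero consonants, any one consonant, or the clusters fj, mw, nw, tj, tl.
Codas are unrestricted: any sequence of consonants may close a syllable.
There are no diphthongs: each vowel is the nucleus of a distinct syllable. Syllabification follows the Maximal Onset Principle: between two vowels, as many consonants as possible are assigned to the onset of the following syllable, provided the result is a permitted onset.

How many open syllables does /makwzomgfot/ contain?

The vowels are a, o, o — 3 nuclei, so 3 syllables.
/a…o/ gap (V1→V2): cluster /kwz/ — the longest permitted-onset suffix is /z/; onset = /z/, preceding coda = /kw/.
/o…o/ gap (V2→V3): /mgf/; trying suffixes from longest down, /f/ is the first permitted one, so coda /mg/ | onset /f/.
So the parse is makw.zomg.fot.
Classifying each syllable: /makw/ (closed), /zomg/ (closed), /fot/ (closed).
Open syllables: 0.

0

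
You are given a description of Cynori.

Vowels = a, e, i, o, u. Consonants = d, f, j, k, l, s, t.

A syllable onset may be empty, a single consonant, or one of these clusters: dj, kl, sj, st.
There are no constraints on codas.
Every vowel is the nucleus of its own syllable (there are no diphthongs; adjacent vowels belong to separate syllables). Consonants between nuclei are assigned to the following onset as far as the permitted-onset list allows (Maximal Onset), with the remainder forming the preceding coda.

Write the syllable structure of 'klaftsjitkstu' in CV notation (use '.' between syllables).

The vowels are a, i, u — 3 nuclei, so 3 syllables.
/a…i/ gap (V1→V2): /ftsj/ — longest licit onset from the right is /sj/, leaving /ft/ as coda.
/i…u/ gap (V2→V3): cluster /tkst/ — the longest permitted-onset suffix is /st/; onset = /st/, preceding coda = /tk/.
So the parse is klaft.sjitk.stu.
Mapping each syllable to C/V: /klaft/ → CCVCC, /sjitk/ → CCVCC, /stu/ → CCV.

CCVCC.CCVCC.CCV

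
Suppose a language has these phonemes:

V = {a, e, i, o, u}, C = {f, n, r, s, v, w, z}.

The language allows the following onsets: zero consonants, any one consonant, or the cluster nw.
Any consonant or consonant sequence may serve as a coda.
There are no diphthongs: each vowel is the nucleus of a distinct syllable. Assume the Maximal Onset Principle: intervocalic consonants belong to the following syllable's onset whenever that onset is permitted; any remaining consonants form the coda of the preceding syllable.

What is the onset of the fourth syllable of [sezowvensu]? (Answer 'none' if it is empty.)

s

Vowels present: e, o, e, u; each is a nucleus, giving 4 syllables.
σ1/σ2 boundary: just /z/ — single C goes to the following onset.
σ2/σ3 boundary: /wv/; trying suffixes from longest down, /v/ is the first permitted one, so coda /w/ | onset /v/.
σ3/σ4 boundary: /ns/ — longest licit onset from the right is /s/, leaving /n/ as coda.
Result: se.zow.ven.su.
Syllable 4 is /su/: onset /s/, nucleus /u/, coda ∅.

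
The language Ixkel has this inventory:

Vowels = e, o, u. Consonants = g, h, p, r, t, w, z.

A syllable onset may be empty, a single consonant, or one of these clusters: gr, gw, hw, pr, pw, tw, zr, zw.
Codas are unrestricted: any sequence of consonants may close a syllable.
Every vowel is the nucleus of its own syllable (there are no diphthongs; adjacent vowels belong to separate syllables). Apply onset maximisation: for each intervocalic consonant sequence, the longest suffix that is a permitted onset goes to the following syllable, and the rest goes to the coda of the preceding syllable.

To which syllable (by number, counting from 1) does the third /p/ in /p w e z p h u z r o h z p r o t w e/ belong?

4

Vowels present: e, u, o, o, e; each is a nucleus, giving 5 syllables.
V1 /e/ – V2 /u/: /zph/ — longest licit onset from the right is /h/, leaving /zp/ as coda.
V2 /u/ – V3 /o/: /zr/ — entire cluster is a permitted onset → onset /zr/, coda ∅.
V3 /o/ – V4 /o/: cluster /hzpr/ — the longest permitted-onset suffix is /pr/; onset = /pr/, preceding coda = /hz/.
V4 /o/ – V5 /e/: cluster /tw/ — /tw/ is itself a permitted onset, so the whole cluster goes right; preceding coda = ∅.
Syllabification: pwezp.hu.zrohz.pro.twe.
The third /p/ is in the onset of syllable 4 (/pro/).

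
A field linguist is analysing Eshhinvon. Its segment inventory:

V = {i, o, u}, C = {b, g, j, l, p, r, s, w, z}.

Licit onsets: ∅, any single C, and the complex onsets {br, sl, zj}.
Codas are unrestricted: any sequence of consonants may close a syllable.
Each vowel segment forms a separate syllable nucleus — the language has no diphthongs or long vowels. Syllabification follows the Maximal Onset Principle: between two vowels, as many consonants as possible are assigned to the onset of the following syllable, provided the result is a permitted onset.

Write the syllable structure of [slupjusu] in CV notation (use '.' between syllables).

Nuclei (vowels): u, u, u → 3 syllables.
/u…u/ gap (V1→V2): cluster /pj/ — the longest permitted-onset suffix is /j/; onset = /j/, preceding coda = /p/.
/u…u/ gap (V2→V3): just /s/ — single C goes to the following onset.
Result: slup.ju.su.
Mapping each syllable to C/V: /slup/ → CCVC, /ju/ → CV, /su/ → CV.

CCVC.CV.CV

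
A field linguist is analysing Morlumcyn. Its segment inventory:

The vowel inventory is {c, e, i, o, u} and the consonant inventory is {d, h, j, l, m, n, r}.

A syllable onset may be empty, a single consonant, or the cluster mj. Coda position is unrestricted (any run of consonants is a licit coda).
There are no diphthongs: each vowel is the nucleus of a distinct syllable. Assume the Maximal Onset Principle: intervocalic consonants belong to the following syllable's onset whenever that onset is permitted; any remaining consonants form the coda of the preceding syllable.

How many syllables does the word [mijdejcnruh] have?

4

Nuclei (vowels): i, e, c, u → 4 syllables.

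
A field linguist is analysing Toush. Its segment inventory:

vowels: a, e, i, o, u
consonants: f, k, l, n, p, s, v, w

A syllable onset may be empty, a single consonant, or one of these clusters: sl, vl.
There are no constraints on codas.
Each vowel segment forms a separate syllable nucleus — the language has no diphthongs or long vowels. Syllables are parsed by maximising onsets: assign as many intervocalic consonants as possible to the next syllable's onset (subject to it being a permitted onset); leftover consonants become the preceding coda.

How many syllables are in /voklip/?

The vowels are o, i — 2 nuclei, so 2 syllables.

2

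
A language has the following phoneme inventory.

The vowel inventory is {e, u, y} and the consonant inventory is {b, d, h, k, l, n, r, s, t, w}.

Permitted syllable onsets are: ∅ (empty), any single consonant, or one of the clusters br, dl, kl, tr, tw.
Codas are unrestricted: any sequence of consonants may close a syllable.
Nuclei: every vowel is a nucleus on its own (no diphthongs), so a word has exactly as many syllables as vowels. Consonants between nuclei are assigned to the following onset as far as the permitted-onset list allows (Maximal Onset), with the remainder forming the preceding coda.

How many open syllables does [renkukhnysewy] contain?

Nuclei (vowels): e, u, y, e, y → 5 syllables.
/e…u/ gap (V1→V2): /nk/ — longest licit onset from the right is /k/, leaving /n/ as coda.
/u…y/ gap (V2→V3): /khn/ splits as /kh/ + /n/ (/n/ is the longest suffix that is a licit onset).
/y…e/ gap (V3→V4): /s/ is a single consonant, so it becomes the next onset.
/e…y/ gap (V4→V5): just /w/ — single C goes to the following onset.
Putting it together: ren.kukh.ny.se.wy.
Classifying each syllable: /ren/ (closed), /kukh/ (closed), /ny/ (open), /se/ (open), /wy/ (open).
Open syllables: 3.

3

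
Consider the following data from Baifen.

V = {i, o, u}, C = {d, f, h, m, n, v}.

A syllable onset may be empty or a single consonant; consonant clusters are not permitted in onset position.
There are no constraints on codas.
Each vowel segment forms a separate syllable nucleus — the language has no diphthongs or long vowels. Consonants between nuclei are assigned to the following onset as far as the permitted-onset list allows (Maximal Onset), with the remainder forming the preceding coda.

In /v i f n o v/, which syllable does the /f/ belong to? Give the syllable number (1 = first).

1

The vowels are i, o — 2 nuclei, so 2 syllables.
/i…o/ gap (V1→V2): cluster /fn/ — the longest permitted-onset suffix is /n/; onset = /n/, preceding coda = /f/.
Result: vif.nov.
The /f/ is in the coda of syllable 1 (/vif/).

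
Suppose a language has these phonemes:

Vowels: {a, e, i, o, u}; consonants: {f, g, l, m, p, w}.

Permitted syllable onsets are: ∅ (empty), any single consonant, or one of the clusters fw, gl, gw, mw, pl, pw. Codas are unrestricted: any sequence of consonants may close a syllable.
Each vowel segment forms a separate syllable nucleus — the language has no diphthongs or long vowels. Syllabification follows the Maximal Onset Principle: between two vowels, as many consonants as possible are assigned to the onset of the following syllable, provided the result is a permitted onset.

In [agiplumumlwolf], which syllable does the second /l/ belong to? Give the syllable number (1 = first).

The vowels are a, i, u, u, o — 5 nuclei, so 5 syllables.
σ1/σ2 boundary: just /g/ — single C goes to the following onset.
σ2/σ3 boundary: /pl/ is a licit onset in full, so it all attaches to the next syllable.
σ3/σ4 boundary: /m/ → onset of the next syllable (single consonants are always licit onsets).
σ4/σ5 boundary: cluster /mlw/ — the longest permitted-onset suffix is /w/; onset = /w/, preceding coda = /ml/.
Result: a.gi.plu.muml.wolf.
The second /l/ is in the coda of syllable 4 (/muml/).

4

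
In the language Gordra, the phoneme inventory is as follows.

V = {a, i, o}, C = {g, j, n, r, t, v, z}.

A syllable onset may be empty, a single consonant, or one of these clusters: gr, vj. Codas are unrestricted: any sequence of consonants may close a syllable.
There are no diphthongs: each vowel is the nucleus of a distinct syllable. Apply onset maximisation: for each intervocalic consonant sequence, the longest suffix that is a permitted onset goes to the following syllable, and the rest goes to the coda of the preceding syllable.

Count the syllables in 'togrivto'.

The vowels are o, i, o — 3 nuclei, so 3 syllables.

3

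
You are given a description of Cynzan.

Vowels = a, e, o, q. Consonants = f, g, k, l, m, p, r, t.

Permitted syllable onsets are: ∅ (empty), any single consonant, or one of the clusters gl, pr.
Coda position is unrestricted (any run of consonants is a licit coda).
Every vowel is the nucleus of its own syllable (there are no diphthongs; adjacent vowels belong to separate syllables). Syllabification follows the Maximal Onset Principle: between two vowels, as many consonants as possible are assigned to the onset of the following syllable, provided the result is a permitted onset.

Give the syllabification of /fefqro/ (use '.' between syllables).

fe.fq.ro

Vowels present: e, q, o; each is a nucleus, giving 3 syllables.
/e…q/ gap (V1→V2): /f/ is a single consonant, so it becomes the next onset.
/q…o/ gap (V2→V3): /r/ → onset of the next syllable (single consonants are always licit onsets).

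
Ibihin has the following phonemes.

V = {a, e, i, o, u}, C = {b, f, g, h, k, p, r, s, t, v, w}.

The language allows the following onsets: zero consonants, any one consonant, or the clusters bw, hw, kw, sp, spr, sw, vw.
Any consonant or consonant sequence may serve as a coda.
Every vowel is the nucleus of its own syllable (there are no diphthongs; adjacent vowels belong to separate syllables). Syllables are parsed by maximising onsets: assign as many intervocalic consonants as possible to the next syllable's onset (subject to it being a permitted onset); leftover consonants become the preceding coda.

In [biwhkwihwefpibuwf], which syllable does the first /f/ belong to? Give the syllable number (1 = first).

Vowels present: i, i, e, i, u; each is a nucleus, giving 5 syllables.
/i…i/ gap (V1→V2): /whkw/; trying suffixes from longest down, /kw/ is the first permitted one, so coda /wh/ | onset /kw/.
/i…e/ gap (V2→V3): /hw/ is a licit onset in full, so it all attaches to the next syllable.
/e…i/ gap (V3→V4): cluster /fp/ — the longest permitted-onset suffix is /p/; onset = /p/, preceding coda = /f/.
/i…u/ gap (V4→V5): /b/ is a single consonant, so it becomes the next onset.
So the parse is biwh.kwi.hwef.pi.buwf.
The first /f/ is in the coda of syllable 3 (/hwef/).

3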